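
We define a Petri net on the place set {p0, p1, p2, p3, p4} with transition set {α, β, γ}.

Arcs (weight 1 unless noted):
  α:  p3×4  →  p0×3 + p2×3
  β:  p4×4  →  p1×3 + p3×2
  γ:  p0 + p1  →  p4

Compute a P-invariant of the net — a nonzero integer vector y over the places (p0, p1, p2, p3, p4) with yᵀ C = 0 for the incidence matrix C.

Incidence matrix C (rows=places, cols=transitions):
        α    β    γ
   p0   3    0   -1
   p1   0    3   -1
   p2   3    0    0
   p3  -4    2    0
   p4   0   -4    1

Candidate y = [2, -2, 2, 3, 0]; check y·C column-wise:
  col α: 2·3 + -2·0 + 2·3 + 3·-4 = 0
  col β: 2·0 + -2·3 + 2·0 + 3·2 + 0·-4 = 0
  col γ: 2·-1 + -2·-1 + 2·0 + 3·0 + 0·1 = 0

y = (p0:2, p1:-2, p2:2, p3:3, p4:0)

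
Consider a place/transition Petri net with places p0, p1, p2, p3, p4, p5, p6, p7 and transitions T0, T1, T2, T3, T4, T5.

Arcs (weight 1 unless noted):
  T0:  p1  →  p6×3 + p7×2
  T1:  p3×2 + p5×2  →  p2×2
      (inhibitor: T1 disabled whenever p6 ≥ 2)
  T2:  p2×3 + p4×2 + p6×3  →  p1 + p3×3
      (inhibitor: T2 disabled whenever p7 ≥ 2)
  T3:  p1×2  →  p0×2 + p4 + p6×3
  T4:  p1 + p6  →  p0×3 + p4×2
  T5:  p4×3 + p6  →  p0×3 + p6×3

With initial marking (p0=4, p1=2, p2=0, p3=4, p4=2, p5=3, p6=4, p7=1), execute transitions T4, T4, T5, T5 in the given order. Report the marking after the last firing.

(p0=16, p1=0, p2=0, p3=4, p4=0, p5=3, p6=6, p7=1)

step 1: fire T4:  (p0=4, p1=2, p2=0, p3=4, p4=2, p5=3, p6=4, p7=1) → (p0=7, p1=1, p2=0, p3=4, p4=4, p5=3, p6=3, p7=1)
step 2: fire T4:  (p0=7, p1=1, p2=0, p3=4, p4=4, p5=3, p6=3, p7=1) → (p0=10, p1=0, p2=0, p3=4, p4=6, p5=3, p6=2, p7=1)
step 3: fire T5:  (p0=10, p1=0, p2=0, p3=4, p4=6, p5=3, p6=2, p7=1) → (p0=13, p1=0, p2=0, p3=4, p4=3, p5=3, p6=4, p7=1)
step 4: fire T5:  (p0=13, p1=0, p2=0, p3=4, p4=3, p5=3, p6=4, p7=1) → (p0=16, p1=0, p2=0, p3=4, p4=0, p5=3, p6=6, p7=1)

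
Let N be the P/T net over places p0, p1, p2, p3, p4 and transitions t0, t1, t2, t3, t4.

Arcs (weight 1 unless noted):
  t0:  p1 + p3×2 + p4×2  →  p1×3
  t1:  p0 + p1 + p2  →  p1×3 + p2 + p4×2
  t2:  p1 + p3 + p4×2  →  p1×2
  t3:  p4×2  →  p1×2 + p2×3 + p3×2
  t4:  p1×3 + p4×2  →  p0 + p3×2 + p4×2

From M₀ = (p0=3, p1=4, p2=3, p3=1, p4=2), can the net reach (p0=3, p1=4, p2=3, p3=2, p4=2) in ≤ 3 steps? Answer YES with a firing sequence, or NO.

YES — reachable via ⟨t1, t2, t4⟩ (3 firings)

step 1: fire t1:  (p0=3, p1=4, p2=3, p3=1, p4=2) → (p0=2, p1=6, p2=3, p3=1, p4=4)
step 2: fire t2:  (p0=2, p1=6, p2=3, p3=1, p4=4) → (p0=2, p1=7, p2=3, p3=0, p4=2)
step 3: fire t4:  (p0=2, p1=7, p2=3, p3=0, p4=2) → (p0=3, p1=4, p2=3, p3=2, p4=2)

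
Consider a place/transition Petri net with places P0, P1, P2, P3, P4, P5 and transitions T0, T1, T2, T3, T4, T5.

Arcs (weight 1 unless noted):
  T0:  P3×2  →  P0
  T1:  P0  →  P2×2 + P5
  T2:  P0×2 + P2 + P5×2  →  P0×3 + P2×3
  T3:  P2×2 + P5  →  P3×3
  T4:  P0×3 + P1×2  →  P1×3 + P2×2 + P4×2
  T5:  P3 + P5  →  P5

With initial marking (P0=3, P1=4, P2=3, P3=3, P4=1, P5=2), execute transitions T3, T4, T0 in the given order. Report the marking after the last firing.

(P0=1, P1=5, P2=3, P3=4, P4=3, P5=1)

step 1: fire T3:  (P0=3, P1=4, P2=3, P3=3, P4=1, P5=2) → (P0=3, P1=4, P2=1, P3=6, P4=1, P5=1)
step 2: fire T4:  (P0=3, P1=4, P2=1, P3=6, P4=1, P5=1) → (P0=0, P1=5, P2=3, P3=6, P4=3, P5=1)
step 3: fire T0:  (P0=0, P1=5, P2=3, P3=6, P4=3, P5=1) → (P0=1, P1=5, P2=3, P3=4, P4=3, P5=1)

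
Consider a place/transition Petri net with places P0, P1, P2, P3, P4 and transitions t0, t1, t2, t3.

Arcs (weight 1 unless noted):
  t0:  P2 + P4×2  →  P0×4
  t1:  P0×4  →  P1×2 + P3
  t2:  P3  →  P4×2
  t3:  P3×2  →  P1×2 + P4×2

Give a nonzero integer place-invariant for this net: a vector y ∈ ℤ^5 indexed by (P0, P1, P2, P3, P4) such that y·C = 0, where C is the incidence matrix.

y = (P0:1, P1:1, P2:2, P3:2, P4:1)

Incidence matrix C (rows=places, cols=transitions):
       t0   t1   t2   t3
   P0   4   -4    0    0
   P1   0    2    0    2
   P2  -1    0    0    0
   P3   0    1   -1   -2
   P4  -2    0    2    2

Candidate y = [1, 1, 2, 2, 1]; check y·C column-wise:
  col t0: 1·4 + 1·0 + 2·-1 + 2·0 + 1·-2 = 0
  col t1: 1·-4 + 1·2 + 2·0 + 2·1 + 1·0 = 0
  col t2: 1·0 + 1·0 + 2·0 + 2·-1 + 1·2 = 0
  col t3: 1·0 + 1·2 + 2·0 + 2·-2 + 1·2 = 0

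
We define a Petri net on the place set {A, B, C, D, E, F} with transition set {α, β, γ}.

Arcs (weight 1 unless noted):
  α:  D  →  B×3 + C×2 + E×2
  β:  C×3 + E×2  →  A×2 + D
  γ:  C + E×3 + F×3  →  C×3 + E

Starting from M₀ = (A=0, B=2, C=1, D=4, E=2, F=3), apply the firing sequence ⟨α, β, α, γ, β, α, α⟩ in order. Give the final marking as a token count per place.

step 1: fire α:  (A=0, B=2, C=1, D=4, E=2, F=3) → (A=0, B=5, C=3, D=3, E=4, F=3)
step 2: fire β:  (A=0, B=5, C=3, D=3, E=4, F=3) → (A=2, B=5, C=0, D=4, E=2, F=3)
step 3: fire α:  (A=2, B=5, C=0, D=4, E=2, F=3) → (A=2, B=8, C=2, D=3, E=4, F=3)
step 4: fire γ:  (A=2, B=8, C=2, D=3, E=4, F=3) → (A=2, B=8, C=4, D=3, E=2, F=0)
step 5: fire β:  (A=2, B=8, C=4, D=3, E=2, F=0) → (A=4, B=8, C=1, D=4, E=0, F=0)
step 6: fire α:  (A=4, B=8, C=1, D=4, E=0, F=0) → (A=4, B=11, C=3, D=3, E=2, F=0)
step 7: fire α:  (A=4, B=11, C=3, D=3, E=2, F=0) → (A=4, B=14, C=5, D=2, E=4, F=0)

(A=4, B=14, C=5, D=2, E=4, F=0)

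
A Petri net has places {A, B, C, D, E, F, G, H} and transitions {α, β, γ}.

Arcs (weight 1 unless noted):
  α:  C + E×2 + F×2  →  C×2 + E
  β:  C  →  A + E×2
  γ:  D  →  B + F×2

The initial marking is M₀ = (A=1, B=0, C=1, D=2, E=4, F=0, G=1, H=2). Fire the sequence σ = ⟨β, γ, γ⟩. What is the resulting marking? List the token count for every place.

(A=2, B=2, C=0, D=0, E=6, F=4, G=1, H=2)

step 1: fire β:  (A=1, B=0, C=1, D=2, E=4, F=0, G=1, H=2) → (A=2, B=0, C=0, D=2, E=6, F=0, G=1, H=2)
step 2: fire γ:  (A=2, B=0, C=0, D=2, E=6, F=0, G=1, H=2) → (A=2, B=1, C=0, D=1, E=6, F=2, G=1, H=2)
step 3: fire γ:  (A=2, B=1, C=0, D=1, E=6, F=2, G=1, H=2) → (A=2, B=2, C=0, D=0, E=6, F=4, G=1, H=2)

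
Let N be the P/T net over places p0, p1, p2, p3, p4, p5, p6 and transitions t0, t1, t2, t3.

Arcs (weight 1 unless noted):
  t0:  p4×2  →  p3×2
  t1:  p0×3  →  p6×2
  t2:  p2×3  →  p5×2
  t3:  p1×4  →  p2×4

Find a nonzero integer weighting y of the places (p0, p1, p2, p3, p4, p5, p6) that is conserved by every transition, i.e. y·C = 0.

y = (p0:0, p1:0, p2:0, p3:1, p4:1, p5:0, p6:0)

Incidence matrix C (rows=places, cols=transitions):
       t0   t1   t2   t3
   p0   0   -3    0    0
   p1   0    0    0   -4
   p2   0    0   -3    4
   p3   2    0    0    0
   p4  -2    0    0    0
   p5   0    0    2    0
   p6   0    2    0    0

Candidate y = [0, 0, 0, 1, 1, 0, 0]; check y·C column-wise:
  col t0: 1·2 + 1·-2 = 0
  col t1: 0·-3 + 1·0 + 1·0 + 0·2 = 0
  col t2: 0·-3 + 1·0 + 1·0 + 0·2 = 0
  col t3: 0·-4 + 0·4 + 1·0 + 1·0 = 0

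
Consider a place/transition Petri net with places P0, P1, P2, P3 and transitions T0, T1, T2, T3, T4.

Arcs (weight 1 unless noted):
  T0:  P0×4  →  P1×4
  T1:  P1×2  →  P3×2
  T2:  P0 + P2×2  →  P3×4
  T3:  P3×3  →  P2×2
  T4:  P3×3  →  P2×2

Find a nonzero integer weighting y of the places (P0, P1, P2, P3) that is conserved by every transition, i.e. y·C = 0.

y = (P0:2, P1:2, P2:3, P3:2)

Incidence matrix C (rows=places, cols=transitions):
       T0   T1   T2   T3   T4
   P0  -4    0   -1    0    0
   P1   4   -2    0    0    0
   P2   0    0   -2    2    2
   P3   0    2    4   -3   -3

Candidate y = [2, 2, 3, 2]; check y·C column-wise:
  col T0: 2·-4 + 2·4 + 3·0 + 2·0 = 0
  col T1: 2·0 + 2·-2 + 3·0 + 2·2 = 0
  col T2: 2·-1 + 2·0 + 3·-2 + 2·4 = 0
  col T3: 2·0 + 2·0 + 3·2 + 2·-3 = 0
  col T4: 2·0 + 2·0 + 3·2 + 2·-3 = 0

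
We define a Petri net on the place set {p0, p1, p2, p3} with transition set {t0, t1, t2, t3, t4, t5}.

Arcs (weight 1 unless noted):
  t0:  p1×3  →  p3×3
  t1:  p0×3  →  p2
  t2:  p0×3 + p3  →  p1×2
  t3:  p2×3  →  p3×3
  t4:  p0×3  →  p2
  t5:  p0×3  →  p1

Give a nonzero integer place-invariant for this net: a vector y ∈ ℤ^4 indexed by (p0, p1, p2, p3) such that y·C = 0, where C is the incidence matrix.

y = (p0:1, p1:3, p2:3, p3:3)

Incidence matrix C (rows=places, cols=transitions):
       t0   t1   t2   t3   t4   t5
   p0   0   -3   -3    0   -3   -3
   p1  -3    0    2    0    0    1
   p2   0    1    0   -3    1    0
   p3   3    0   -1    3    0    0

Candidate y = [1, 3, 3, 3]; check y·C column-wise:
  col t0: 1·0 + 3·-3 + 3·0 + 3·3 = 0
  col t1: 1·-3 + 3·0 + 3·1 + 3·0 = 0
  col t2: 1·-3 + 3·2 + 3·0 + 3·-1 = 0
  col t3: 1·0 + 3·0 + 3·-3 + 3·3 = 0
  col t4: 1·-3 + 3·0 + 3·1 + 3·0 = 0
  col t5: 1·-3 + 3·1 + 3·0 + 3·0 = 0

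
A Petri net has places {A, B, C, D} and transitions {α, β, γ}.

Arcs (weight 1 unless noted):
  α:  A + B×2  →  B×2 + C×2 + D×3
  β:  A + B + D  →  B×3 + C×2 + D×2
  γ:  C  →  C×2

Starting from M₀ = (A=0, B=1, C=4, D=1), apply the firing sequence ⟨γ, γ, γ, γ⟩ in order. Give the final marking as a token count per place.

step 1: fire γ:  (A=0, B=1, C=4, D=1) → (A=0, B=1, C=5, D=1)
step 2: fire γ:  (A=0, B=1, C=5, D=1) → (A=0, B=1, C=6, D=1)
step 3: fire γ:  (A=0, B=1, C=6, D=1) → (A=0, B=1, C=7, D=1)
step 4: fire γ:  (A=0, B=1, C=7, D=1) → (A=0, B=1, C=8, D=1)

(A=0, B=1, C=8, D=1)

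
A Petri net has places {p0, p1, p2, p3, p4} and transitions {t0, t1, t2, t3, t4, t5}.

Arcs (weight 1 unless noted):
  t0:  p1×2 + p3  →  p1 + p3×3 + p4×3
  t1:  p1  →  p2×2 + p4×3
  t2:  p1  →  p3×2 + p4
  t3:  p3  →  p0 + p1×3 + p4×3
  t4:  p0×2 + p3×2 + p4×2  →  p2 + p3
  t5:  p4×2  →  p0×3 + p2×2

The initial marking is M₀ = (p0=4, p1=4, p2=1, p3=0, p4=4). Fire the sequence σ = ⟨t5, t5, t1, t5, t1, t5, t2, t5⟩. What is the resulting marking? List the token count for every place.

(p0=19, p1=1, p2=15, p3=2, p4=1)

step 1: fire t5:  (p0=4, p1=4, p2=1, p3=0, p4=4) → (p0=7, p1=4, p2=3, p3=0, p4=2)
step 2: fire t5:  (p0=7, p1=4, p2=3, p3=0, p4=2) → (p0=10, p1=4, p2=5, p3=0, p4=0)
step 3: fire t1:  (p0=10, p1=4, p2=5, p3=0, p4=0) → (p0=10, p1=3, p2=7, p3=0, p4=3)
step 4: fire t5:  (p0=10, p1=3, p2=7, p3=0, p4=3) → (p0=13, p1=3, p2=9, p3=0, p4=1)
step 5: fire t1:  (p0=13, p1=3, p2=9, p3=0, p4=1) → (p0=13, p1=2, p2=11, p3=0, p4=4)
step 6: fire t5:  (p0=13, p1=2, p2=11, p3=0, p4=4) → (p0=16, p1=2, p2=13, p3=0, p4=2)
step 7: fire t2:  (p0=16, p1=2, p2=13, p3=0, p4=2) → (p0=16, p1=1, p2=13, p3=2, p4=3)
step 8: fire t5:  (p0=16, p1=1, p2=13, p3=2, p4=3) → (p0=19, p1=1, p2=15, p3=2, p4=1)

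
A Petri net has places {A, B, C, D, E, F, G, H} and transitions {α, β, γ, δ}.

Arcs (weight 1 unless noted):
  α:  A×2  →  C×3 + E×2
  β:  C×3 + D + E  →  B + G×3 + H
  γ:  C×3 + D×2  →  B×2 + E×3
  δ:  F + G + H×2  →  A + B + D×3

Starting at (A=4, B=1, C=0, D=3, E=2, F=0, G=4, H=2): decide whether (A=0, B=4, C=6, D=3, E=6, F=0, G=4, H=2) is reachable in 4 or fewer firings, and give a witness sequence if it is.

NO — not reachable within 4 firings

depth 0: 1 marking
depth 1: 2 markings reached so far
depth 2: 5 markings reached so far
depth 3: 7 markings reached so far
depth 4: 9 markings reached so far
target is not among the 9 markings reachable within 4 steps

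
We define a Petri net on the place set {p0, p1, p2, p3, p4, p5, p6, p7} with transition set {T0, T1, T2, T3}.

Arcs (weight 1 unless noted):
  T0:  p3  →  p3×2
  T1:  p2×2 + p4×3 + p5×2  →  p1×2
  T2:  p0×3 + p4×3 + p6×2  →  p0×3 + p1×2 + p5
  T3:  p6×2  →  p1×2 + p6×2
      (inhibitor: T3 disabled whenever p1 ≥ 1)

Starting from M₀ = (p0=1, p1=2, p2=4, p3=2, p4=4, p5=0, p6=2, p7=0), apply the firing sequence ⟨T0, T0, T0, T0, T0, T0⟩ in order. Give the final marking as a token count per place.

step 1: fire T0:  (p0=1, p1=2, p2=4, p3=2, p4=4, p5=0, p6=2, p7=0) → (p0=1, p1=2, p2=4, p3=3, p4=4, p5=0, p6=2, p7=0)
step 2: fire T0:  (p0=1, p1=2, p2=4, p3=3, p4=4, p5=0, p6=2, p7=0) → (p0=1, p1=2, p2=4, p3=4, p4=4, p5=0, p6=2, p7=0)
step 3: fire T0:  (p0=1, p1=2, p2=4, p3=4, p4=4, p5=0, p6=2, p7=0) → (p0=1, p1=2, p2=4, p3=5, p4=4, p5=0, p6=2, p7=0)
step 4: fire T0:  (p0=1, p1=2, p2=4, p3=5, p4=4, p5=0, p6=2, p7=0) → (p0=1, p1=2, p2=4, p3=6, p4=4, p5=0, p6=2, p7=0)
step 5: fire T0:  (p0=1, p1=2, p2=4, p3=6, p4=4, p5=0, p6=2, p7=0) → (p0=1, p1=2, p2=4, p3=7, p4=4, p5=0, p6=2, p7=0)
step 6: fire T0:  (p0=1, p1=2, p2=4, p3=7, p4=4, p5=0, p6=2, p7=0) → (p0=1, p1=2, p2=4, p3=8, p4=4, p5=0, p6=2, p7=0)

(p0=1, p1=2, p2=4, p3=8, p4=4, p5=0, p6=2, p7=0)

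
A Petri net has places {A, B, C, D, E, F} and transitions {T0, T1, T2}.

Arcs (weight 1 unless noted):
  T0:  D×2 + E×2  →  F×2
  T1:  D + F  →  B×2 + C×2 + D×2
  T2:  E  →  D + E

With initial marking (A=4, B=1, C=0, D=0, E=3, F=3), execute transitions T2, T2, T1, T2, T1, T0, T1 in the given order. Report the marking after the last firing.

step 1: fire T2:  (A=4, B=1, C=0, D=0, E=3, F=3) → (A=4, B=1, C=0, D=1, E=3, F=3)
step 2: fire T2:  (A=4, B=1, C=0, D=1, E=3, F=3) → (A=4, B=1, C=0, D=2, E=3, F=3)
step 3: fire T1:  (A=4, B=1, C=0, D=2, E=3, F=3) → (A=4, B=3, C=2, D=3, E=3, F=2)
step 4: fire T2:  (A=4, B=3, C=2, D=3, E=3, F=2) → (A=4, B=3, C=2, D=4, E=3, F=2)
step 5: fire T1:  (A=4, B=3, C=2, D=4, E=3, F=2) → (A=4, B=5, C=4, D=5, E=3, F=1)
step 6: fire T0:  (A=4, B=5, C=4, D=5, E=3, F=1) → (A=4, B=5, C=4, D=3, E=1, F=3)
step 7: fire T1:  (A=4, B=5, C=4, D=3, E=1, F=3) → (A=4, B=7, C=6, D=4, E=1, F=2)

(A=4, B=7, C=6, D=4, E=1, F=2)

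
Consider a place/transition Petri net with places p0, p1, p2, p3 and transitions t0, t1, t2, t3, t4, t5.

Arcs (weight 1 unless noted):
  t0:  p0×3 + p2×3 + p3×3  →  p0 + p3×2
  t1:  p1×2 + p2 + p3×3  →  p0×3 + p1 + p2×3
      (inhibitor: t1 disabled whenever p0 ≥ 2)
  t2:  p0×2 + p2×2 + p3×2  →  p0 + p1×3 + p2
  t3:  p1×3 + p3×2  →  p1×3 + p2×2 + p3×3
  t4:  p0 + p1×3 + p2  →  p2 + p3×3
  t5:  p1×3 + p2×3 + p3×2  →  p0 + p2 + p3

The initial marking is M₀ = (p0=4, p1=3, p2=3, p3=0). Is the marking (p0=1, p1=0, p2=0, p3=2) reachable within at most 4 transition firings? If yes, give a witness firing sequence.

step 1: fire t4:  (p0=4, p1=3, p2=3, p3=0) → (p0=3, p1=0, p2=3, p3=3)
step 2: fire t0:  (p0=3, p1=0, p2=3, p3=3) → (p0=1, p1=0, p2=0, p3=2)

YES — reachable via ⟨t4, t0⟩ (2 firings)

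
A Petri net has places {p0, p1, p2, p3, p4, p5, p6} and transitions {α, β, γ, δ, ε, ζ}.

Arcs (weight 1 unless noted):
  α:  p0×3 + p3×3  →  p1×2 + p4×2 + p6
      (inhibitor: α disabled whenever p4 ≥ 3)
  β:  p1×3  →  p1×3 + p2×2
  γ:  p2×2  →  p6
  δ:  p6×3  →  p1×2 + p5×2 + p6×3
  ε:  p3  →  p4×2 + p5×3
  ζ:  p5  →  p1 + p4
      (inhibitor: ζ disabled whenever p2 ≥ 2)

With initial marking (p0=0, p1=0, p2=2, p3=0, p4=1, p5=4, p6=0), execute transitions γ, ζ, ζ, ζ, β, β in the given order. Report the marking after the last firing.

step 1: fire γ:  (p0=0, p1=0, p2=2, p3=0, p4=1, p5=4, p6=0) → (p0=0, p1=0, p2=0, p3=0, p4=1, p5=4, p6=1)
step 2: fire ζ:  (p0=0, p1=0, p2=0, p3=0, p4=1, p5=4, p6=1) → (p0=0, p1=1, p2=0, p3=0, p4=2, p5=3, p6=1)
step 3: fire ζ:  (p0=0, p1=1, p2=0, p3=0, p4=2, p5=3, p6=1) → (p0=0, p1=2, p2=0, p3=0, p4=3, p5=2, p6=1)
step 4: fire ζ:  (p0=0, p1=2, p2=0, p3=0, p4=3, p5=2, p6=1) → (p0=0, p1=3, p2=0, p3=0, p4=4, p5=1, p6=1)
step 5: fire β:  (p0=0, p1=3, p2=0, p3=0, p4=4, p5=1, p6=1) → (p0=0, p1=3, p2=2, p3=0, p4=4, p5=1, p6=1)
step 6: fire β:  (p0=0, p1=3, p2=2, p3=0, p4=4, p5=1, p6=1) → (p0=0, p1=3, p2=4, p3=0, p4=4, p5=1, p6=1)

(p0=0, p1=3, p2=4, p3=0, p4=4, p5=1, p6=1)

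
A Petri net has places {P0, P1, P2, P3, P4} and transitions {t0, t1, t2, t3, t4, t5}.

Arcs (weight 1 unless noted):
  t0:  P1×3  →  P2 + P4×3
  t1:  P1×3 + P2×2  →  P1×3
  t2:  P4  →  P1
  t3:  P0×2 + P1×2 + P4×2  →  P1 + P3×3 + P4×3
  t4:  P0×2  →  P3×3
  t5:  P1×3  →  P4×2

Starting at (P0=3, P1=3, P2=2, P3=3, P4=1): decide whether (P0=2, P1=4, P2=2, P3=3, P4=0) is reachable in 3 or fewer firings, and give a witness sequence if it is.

depth 0: 1 marking
depth 1: 6 markings reached so far
depth 2: 15 markings reached so far
depth 3: 24 markings reached so far
target is not among the 24 markings reachable within 3 steps

NO — not reachable within 3 firings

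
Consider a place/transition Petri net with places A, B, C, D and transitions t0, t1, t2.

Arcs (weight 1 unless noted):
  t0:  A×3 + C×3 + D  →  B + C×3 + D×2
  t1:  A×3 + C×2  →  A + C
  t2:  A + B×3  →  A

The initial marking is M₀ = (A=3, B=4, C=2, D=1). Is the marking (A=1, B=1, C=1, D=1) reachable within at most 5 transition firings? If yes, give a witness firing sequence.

step 1: fire t1:  (A=3, B=4, C=2, D=1) → (A=1, B=4, C=1, D=1)
step 2: fire t2:  (A=1, B=4, C=1, D=1) → (A=1, B=1, C=1, D=1)

YES — reachable via ⟨t1, t2⟩ (2 firings)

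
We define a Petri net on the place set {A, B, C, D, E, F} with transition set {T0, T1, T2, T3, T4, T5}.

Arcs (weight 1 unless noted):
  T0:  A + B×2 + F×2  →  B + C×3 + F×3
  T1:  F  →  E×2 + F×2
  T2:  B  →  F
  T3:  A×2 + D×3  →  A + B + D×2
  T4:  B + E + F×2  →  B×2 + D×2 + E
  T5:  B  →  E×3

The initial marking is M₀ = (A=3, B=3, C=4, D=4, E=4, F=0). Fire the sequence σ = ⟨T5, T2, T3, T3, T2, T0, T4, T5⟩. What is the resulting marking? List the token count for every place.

step 1: fire T5:  (A=3, B=3, C=4, D=4, E=4, F=0) → (A=3, B=2, C=4, D=4, E=7, F=0)
step 2: fire T2:  (A=3, B=2, C=4, D=4, E=7, F=0) → (A=3, B=1, C=4, D=4, E=7, F=1)
step 3: fire T3:  (A=3, B=1, C=4, D=4, E=7, F=1) → (A=2, B=2, C=4, D=3, E=7, F=1)
step 4: fire T3:  (A=2, B=2, C=4, D=3, E=7, F=1) → (A=1, B=3, C=4, D=2, E=7, F=1)
step 5: fire T2:  (A=1, B=3, C=4, D=2, E=7, F=1) → (A=1, B=2, C=4, D=2, E=7, F=2)
step 6: fire T0:  (A=1, B=2, C=4, D=2, E=7, F=2) → (A=0, B=1, C=7, D=2, E=7, F=3)
step 7: fire T4:  (A=0, B=1, C=7, D=2, E=7, F=3) → (A=0, B=2, C=7, D=4, E=7, F=1)
step 8: fire T5:  (A=0, B=2, C=7, D=4, E=7, F=1) → (A=0, B=1, C=7, D=4, E=10, F=1)

(A=0, B=1, C=7, D=4, E=10, F=1)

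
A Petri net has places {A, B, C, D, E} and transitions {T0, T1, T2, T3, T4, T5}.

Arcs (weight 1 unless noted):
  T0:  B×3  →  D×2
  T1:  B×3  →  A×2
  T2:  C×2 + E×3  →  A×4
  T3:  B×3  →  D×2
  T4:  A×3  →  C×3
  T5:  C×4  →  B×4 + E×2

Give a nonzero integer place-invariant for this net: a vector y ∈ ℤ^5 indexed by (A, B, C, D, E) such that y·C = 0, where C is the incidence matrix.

y = (A:3, B:2, C:3, D:3, E:2)

Incidence matrix C (rows=places, cols=transitions):
       T0   T1   T2   T3   T4   T5
    A   0    2    4    0   -3    0
    B  -3   -3    0   -3    0    4
    C   0    0   -2    0    3   -4
    D   2    0    0    2    0    0
    E   0    0   -3    0    0    2

Candidate y = [3, 2, 3, 3, 2]; check y·C column-wise:
  col T0: 3·0 + 2·-3 + 3·0 + 3·2 + 2·0 = 0
  col T1: 3·2 + 2·-3 + 3·0 + 3·0 + 2·0 = 0
  col T2: 3·4 + 2·0 + 3·-2 + 3·0 + 2·-3 = 0
  col T3: 3·0 + 2·-3 + 3·0 + 3·2 + 2·0 = 0
  col T4: 3·-3 + 2·0 + 3·3 + 3·0 + 2·0 = 0
  col T5: 3·0 + 2·4 + 3·-4 + 3·0 + 2·2 = 0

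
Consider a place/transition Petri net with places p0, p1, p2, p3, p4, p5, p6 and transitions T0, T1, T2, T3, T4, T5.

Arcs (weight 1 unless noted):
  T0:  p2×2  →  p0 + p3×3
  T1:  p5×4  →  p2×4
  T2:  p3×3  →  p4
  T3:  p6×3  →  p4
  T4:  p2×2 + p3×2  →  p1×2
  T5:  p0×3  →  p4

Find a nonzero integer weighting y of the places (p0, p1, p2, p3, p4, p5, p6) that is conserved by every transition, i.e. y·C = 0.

Incidence matrix C (rows=places, cols=transitions):
       T0   T1   T2   T3   T4   T5
   p0   1    0    0    0    0   -3
   p1   0    0    0    0    2    0
   p2  -2    4    0    0   -2    0
   p3   3    0   -3    0   -2    0
   p4   0    0    1    1    0    1
   p5   0   -4    0    0    0    0
   p6   0    0    0   -3    0    0

Candidate y = [1, 3, 2, 1, 3, 2, 1]; check y·C column-wise:
  col T0: 1·1 + 3·0 + 2·-2 + 1·3 + 3·0 + 2·0 + 1·0 = 0
  col T1: 1·0 + 3·0 + 2·4 + 1·0 + 3·0 + 2·-4 + 1·0 = 0
  col T2: 1·0 + 3·0 + 2·0 + 1·-3 + 3·1 + 2·0 + 1·0 = 0
  col T3: 1·0 + 3·0 + 2·0 + 1·0 + 3·1 + 2·0 + 1·-3 = 0
  col T4: 1·0 + 3·2 + 2·-2 + 1·-2 + 3·0 + 2·0 + 1·0 = 0
  col T5: 1·-3 + 3·0 + 2·0 + 1·0 + 3·1 + 2·0 + 1·0 = 0

y = (p0:1, p1:3, p2:2, p3:1, p4:3, p5:2, p6:1)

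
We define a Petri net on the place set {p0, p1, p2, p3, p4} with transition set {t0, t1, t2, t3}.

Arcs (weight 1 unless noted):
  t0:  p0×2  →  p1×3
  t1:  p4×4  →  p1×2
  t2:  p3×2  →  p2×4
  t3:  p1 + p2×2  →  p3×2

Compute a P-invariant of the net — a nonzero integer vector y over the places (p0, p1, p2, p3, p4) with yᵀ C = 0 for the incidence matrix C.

y = (p0:3, p1:2, p2:1, p3:2, p4:1)

Incidence matrix C (rows=places, cols=transitions):
       t0   t1   t2   t3
   p0  -2    0    0    0
   p1   3    2    0   -1
   p2   0    0    4   -2
   p3   0    0   -2    2
   p4   0   -4    0    0

Candidate y = [3, 2, 1, 2, 1]; check y·C column-wise:
  col t0: 3·-2 + 2·3 + 1·0 + 2·0 + 1·0 = 0
  col t1: 3·0 + 2·2 + 1·0 + 2·0 + 1·-4 = 0
  col t2: 3·0 + 2·0 + 1·4 + 2·-2 + 1·0 = 0
  col t3: 3·0 + 2·-1 + 1·-2 + 2·2 + 1·0 = 0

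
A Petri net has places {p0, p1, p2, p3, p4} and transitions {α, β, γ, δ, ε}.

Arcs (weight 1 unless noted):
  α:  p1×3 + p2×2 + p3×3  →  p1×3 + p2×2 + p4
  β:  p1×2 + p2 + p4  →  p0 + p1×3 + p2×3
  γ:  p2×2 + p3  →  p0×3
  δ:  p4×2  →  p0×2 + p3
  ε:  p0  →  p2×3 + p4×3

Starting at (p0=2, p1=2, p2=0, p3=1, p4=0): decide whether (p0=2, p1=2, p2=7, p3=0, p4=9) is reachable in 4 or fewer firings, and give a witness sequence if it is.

YES — reachable via ⟨ε, γ, ε, ε⟩ (4 firings)

step 1: fire ε:  (p0=2, p1=2, p2=0, p3=1, p4=0) → (p0=1, p1=2, p2=3, p3=1, p4=3)
step 2: fire γ:  (p0=1, p1=2, p2=3, p3=1, p4=3) → (p0=4, p1=2, p2=1, p3=0, p4=3)
step 3: fire ε:  (p0=4, p1=2, p2=1, p3=0, p4=3) → (p0=3, p1=2, p2=4, p3=0, p4=6)
step 4: fire ε:  (p0=3, p1=2, p2=4, p3=0, p4=6) → (p0=2, p1=2, p2=7, p3=0, p4=9)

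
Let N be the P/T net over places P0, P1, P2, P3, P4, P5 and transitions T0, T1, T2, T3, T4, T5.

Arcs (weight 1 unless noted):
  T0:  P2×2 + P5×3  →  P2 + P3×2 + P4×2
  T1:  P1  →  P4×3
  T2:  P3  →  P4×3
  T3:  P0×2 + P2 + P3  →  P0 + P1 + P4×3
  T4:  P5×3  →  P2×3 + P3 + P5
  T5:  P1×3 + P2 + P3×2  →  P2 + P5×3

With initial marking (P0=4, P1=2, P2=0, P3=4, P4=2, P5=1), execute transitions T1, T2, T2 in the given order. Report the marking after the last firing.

step 1: fire T1:  (P0=4, P1=2, P2=0, P3=4, P4=2, P5=1) → (P0=4, P1=1, P2=0, P3=4, P4=5, P5=1)
step 2: fire T2:  (P0=4, P1=1, P2=0, P3=4, P4=5, P5=1) → (P0=4, P1=1, P2=0, P3=3, P4=8, P5=1)
step 3: fire T2:  (P0=4, P1=1, P2=0, P3=3, P4=8, P5=1) → (P0=4, P1=1, P2=0, P3=2, P4=11, P5=1)

(P0=4, P1=1, P2=0, P3=2, P4=11, P5=1)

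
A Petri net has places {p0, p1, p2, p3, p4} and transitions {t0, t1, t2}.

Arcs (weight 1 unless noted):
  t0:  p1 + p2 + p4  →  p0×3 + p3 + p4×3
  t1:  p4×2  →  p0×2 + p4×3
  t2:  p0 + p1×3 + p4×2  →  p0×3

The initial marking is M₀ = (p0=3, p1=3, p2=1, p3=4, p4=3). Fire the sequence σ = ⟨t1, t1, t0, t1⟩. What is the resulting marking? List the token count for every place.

(p0=12, p1=2, p2=0, p3=5, p4=8)

step 1: fire t1:  (p0=3, p1=3, p2=1, p3=4, p4=3) → (p0=5, p1=3, p2=1, p3=4, p4=4)
step 2: fire t1:  (p0=5, p1=3, p2=1, p3=4, p4=4) → (p0=7, p1=3, p2=1, p3=4, p4=5)
step 3: fire t0:  (p0=7, p1=3, p2=1, p3=4, p4=5) → (p0=10, p1=2, p2=0, p3=5, p4=7)
step 4: fire t1:  (p0=10, p1=2, p2=0, p3=5, p4=7) → (p0=12, p1=2, p2=0, p3=5, p4=8)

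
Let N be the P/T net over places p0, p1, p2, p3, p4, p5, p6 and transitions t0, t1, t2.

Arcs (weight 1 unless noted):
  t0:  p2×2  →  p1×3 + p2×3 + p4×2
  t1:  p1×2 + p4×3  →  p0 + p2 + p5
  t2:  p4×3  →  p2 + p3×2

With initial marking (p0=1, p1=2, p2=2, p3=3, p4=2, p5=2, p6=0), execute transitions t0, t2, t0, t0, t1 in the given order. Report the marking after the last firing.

step 1: fire t0:  (p0=1, p1=2, p2=2, p3=3, p4=2, p5=2, p6=0) → (p0=1, p1=5, p2=3, p3=3, p4=4, p5=2, p6=0)
step 2: fire t2:  (p0=1, p1=5, p2=3, p3=3, p4=4, p5=2, p6=0) → (p0=1, p1=5, p2=4, p3=5, p4=1, p5=2, p6=0)
step 3: fire t0:  (p0=1, p1=5, p2=4, p3=5, p4=1, p5=2, p6=0) → (p0=1, p1=8, p2=5, p3=5, p4=3, p5=2, p6=0)
step 4: fire t0:  (p0=1, p1=8, p2=5, p3=5, p4=3, p5=2, p6=0) → (p0=1, p1=11, p2=6, p3=5, p4=5, p5=2, p6=0)
step 5: fire t1:  (p0=1, p1=11, p2=6, p3=5, p4=5, p5=2, p6=0) → (p0=2, p1=9, p2=7, p3=5, p4=2, p5=3, p6=0)

(p0=2, p1=9, p2=7, p3=5, p4=2, p5=3, p6=0)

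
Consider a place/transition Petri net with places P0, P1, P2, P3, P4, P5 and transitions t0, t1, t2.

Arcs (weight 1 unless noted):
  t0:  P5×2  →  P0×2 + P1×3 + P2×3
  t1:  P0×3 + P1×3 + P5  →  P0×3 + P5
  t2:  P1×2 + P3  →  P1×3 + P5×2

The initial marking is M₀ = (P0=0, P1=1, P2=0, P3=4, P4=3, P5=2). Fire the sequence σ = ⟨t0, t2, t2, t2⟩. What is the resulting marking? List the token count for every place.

step 1: fire t0:  (P0=0, P1=1, P2=0, P3=4, P4=3, P5=2) → (P0=2, P1=4, P2=3, P3=4, P4=3, P5=0)
step 2: fire t2:  (P0=2, P1=4, P2=3, P3=4, P4=3, P5=0) → (P0=2, P1=5, P2=3, P3=3, P4=3, P5=2)
step 3: fire t2:  (P0=2, P1=5, P2=3, P3=3, P4=3, P5=2) → (P0=2, P1=6, P2=3, P3=2, P4=3, P5=4)
step 4: fire t2:  (P0=2, P1=6, P2=3, P3=2, P4=3, P5=4) → (P0=2, P1=7, P2=3, P3=1, P4=3, P5=6)

(P0=2, P1=7, P2=3, P3=1, P4=3, P5=6)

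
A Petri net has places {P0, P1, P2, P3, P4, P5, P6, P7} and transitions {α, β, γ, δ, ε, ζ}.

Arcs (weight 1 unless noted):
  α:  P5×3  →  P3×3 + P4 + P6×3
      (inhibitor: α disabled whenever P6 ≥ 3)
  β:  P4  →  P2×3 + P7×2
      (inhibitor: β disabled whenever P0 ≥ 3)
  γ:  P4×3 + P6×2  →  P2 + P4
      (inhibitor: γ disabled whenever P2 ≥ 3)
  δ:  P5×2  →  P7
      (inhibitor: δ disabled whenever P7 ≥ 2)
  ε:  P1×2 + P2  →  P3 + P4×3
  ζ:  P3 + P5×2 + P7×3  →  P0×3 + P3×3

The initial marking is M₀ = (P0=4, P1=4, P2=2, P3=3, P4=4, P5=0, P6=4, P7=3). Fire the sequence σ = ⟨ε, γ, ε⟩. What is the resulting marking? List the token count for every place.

(P0=4, P1=0, P2=1, P3=5, P4=8, P5=0, P6=2, P7=3)

step 1: fire ε:  (P0=4, P1=4, P2=2, P3=3, P4=4, P5=0, P6=4, P7=3) → (P0=4, P1=2, P2=1, P3=4, P4=7, P5=0, P6=4, P7=3)
step 2: fire γ:  (P0=4, P1=2, P2=1, P3=4, P4=7, P5=0, P6=4, P7=3) → (P0=4, P1=2, P2=2, P3=4, P4=5, P5=0, P6=2, P7=3)
step 3: fire ε:  (P0=4, P1=2, P2=2, P3=4, P4=5, P5=0, P6=2, P7=3) → (P0=4, P1=0, P2=1, P3=5, P4=8, P5=0, P6=2, P7=3)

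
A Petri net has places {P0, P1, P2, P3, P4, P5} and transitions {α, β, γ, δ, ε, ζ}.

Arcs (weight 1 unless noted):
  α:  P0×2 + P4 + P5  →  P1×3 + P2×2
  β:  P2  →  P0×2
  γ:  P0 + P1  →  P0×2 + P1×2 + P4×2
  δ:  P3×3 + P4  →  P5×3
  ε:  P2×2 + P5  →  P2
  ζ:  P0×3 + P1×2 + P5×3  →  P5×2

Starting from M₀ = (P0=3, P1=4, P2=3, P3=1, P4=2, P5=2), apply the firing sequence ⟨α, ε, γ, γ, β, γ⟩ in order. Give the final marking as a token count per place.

(P0=6, P1=10, P2=3, P3=1, P4=7, P5=0)

step 1: fire α:  (P0=3, P1=4, P2=3, P3=1, P4=2, P5=2) → (P0=1, P1=7, P2=5, P3=1, P4=1, P5=1)
step 2: fire ε:  (P0=1, P1=7, P2=5, P3=1, P4=1, P5=1) → (P0=1, P1=7, P2=4, P3=1, P4=1, P5=0)
step 3: fire γ:  (P0=1, P1=7, P2=4, P3=1, P4=1, P5=0) → (P0=2, P1=8, P2=4, P3=1, P4=3, P5=0)
step 4: fire γ:  (P0=2, P1=8, P2=4, P3=1, P4=3, P5=0) → (P0=3, P1=9, P2=4, P3=1, P4=5, P5=0)
step 5: fire β:  (P0=3, P1=9, P2=4, P3=1, P4=5, P5=0) → (P0=5, P1=9, P2=3, P3=1, P4=5, P5=0)
step 6: fire γ:  (P0=5, P1=9, P2=3, P3=1, P4=5, P5=0) → (P0=6, P1=10, P2=3, P3=1, P4=7, P5=0)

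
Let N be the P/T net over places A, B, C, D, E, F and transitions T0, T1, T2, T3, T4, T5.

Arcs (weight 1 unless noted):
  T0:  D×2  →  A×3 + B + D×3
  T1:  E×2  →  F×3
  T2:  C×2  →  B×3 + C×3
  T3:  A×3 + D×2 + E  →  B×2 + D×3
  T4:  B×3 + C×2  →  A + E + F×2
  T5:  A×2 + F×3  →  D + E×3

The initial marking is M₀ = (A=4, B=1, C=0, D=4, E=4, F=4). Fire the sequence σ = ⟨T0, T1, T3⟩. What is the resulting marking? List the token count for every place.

(A=4, B=4, C=0, D=6, E=1, F=7)

step 1: fire T0:  (A=4, B=1, C=0, D=4, E=4, F=4) → (A=7, B=2, C=0, D=5, E=4, F=4)
step 2: fire T1:  (A=7, B=2, C=0, D=5, E=4, F=4) → (A=7, B=2, C=0, D=5, E=2, F=7)
step 3: fire T3:  (A=7, B=2, C=0, D=5, E=2, F=7) → (A=4, B=4, C=0, D=6, E=1, F=7)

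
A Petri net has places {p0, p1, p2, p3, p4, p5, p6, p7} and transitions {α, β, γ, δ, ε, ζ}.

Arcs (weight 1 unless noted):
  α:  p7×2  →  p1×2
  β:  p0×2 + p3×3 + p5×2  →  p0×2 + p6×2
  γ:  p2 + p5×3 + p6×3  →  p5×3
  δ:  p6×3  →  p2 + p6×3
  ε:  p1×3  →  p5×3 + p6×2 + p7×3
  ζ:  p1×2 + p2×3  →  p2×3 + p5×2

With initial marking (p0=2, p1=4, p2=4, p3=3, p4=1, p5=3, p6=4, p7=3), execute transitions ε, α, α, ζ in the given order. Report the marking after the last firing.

(p0=2, p1=3, p2=4, p3=3, p4=1, p5=8, p6=6, p7=2)

step 1: fire ε:  (p0=2, p1=4, p2=4, p3=3, p4=1, p5=3, p6=4, p7=3) → (p0=2, p1=1, p2=4, p3=3, p4=1, p5=6, p6=6, p7=6)
step 2: fire α:  (p0=2, p1=1, p2=4, p3=3, p4=1, p5=6, p6=6, p7=6) → (p0=2, p1=3, p2=4, p3=3, p4=1, p5=6, p6=6, p7=4)
step 3: fire α:  (p0=2, p1=3, p2=4, p3=3, p4=1, p5=6, p6=6, p7=4) → (p0=2, p1=5, p2=4, p3=3, p4=1, p5=6, p6=6, p7=2)
step 4: fire ζ:  (p0=2, p1=5, p2=4, p3=3, p4=1, p5=6, p6=6, p7=2) → (p0=2, p1=3, p2=4, p3=3, p4=1, p5=8, p6=6, p7=2)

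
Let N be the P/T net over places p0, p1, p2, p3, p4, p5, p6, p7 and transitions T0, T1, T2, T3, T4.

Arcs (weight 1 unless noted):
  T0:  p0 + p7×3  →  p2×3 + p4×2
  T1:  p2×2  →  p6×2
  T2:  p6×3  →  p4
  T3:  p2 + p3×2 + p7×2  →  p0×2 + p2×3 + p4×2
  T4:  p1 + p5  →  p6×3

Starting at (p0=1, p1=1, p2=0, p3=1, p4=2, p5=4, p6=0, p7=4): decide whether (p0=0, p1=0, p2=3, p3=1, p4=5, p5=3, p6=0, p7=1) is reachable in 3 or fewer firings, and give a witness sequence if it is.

YES — reachable via ⟨T0, T4, T2⟩ (3 firings)

step 1: fire T0:  (p0=1, p1=1, p2=0, p3=1, p4=2, p5=4, p6=0, p7=4) → (p0=0, p1=1, p2=3, p3=1, p4=4, p5=4, p6=0, p7=1)
step 2: fire T4:  (p0=0, p1=1, p2=3, p3=1, p4=4, p5=4, p6=0, p7=1) → (p0=0, p1=0, p2=3, p3=1, p4=4, p5=3, p6=3, p7=1)
step 3: fire T2:  (p0=0, p1=0, p2=3, p3=1, p4=4, p5=3, p6=3, p7=1) → (p0=0, p1=0, p2=3, p3=1, p4=5, p5=3, p6=0, p7=1)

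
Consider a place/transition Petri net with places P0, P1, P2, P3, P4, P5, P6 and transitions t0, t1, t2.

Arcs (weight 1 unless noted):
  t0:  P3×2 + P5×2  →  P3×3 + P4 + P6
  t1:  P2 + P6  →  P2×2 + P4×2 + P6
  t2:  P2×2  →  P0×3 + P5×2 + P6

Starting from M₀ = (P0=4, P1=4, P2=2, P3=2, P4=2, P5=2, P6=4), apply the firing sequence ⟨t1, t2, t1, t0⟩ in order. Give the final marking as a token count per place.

step 1: fire t1:  (P0=4, P1=4, P2=2, P3=2, P4=2, P5=2, P6=4) → (P0=4, P1=4, P2=3, P3=2, P4=4, P5=2, P6=4)
step 2: fire t2:  (P0=4, P1=4, P2=3, P3=2, P4=4, P5=2, P6=4) → (P0=7, P1=4, P2=1, P3=2, P4=4, P5=4, P6=5)
step 3: fire t1:  (P0=7, P1=4, P2=1, P3=2, P4=4, P5=4, P6=5) → (P0=7, P1=4, P2=2, P3=2, P4=6, P5=4, P6=5)
step 4: fire t0:  (P0=7, P1=4, P2=2, P3=2, P4=6, P5=4, P6=5) → (P0=7, P1=4, P2=2, P3=3, P4=7, P5=2, P6=6)

(P0=7, P1=4, P2=2, P3=3, P4=7, P5=2, P6=6)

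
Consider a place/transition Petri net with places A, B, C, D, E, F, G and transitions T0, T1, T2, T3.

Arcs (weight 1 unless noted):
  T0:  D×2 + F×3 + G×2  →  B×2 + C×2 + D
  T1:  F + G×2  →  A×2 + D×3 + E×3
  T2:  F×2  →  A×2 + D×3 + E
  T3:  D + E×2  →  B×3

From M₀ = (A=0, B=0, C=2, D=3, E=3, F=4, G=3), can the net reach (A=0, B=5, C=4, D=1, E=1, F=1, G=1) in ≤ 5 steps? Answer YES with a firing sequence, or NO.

YES — reachable via ⟨T0, T3⟩ (2 firings)

step 1: fire T0:  (A=0, B=0, C=2, D=3, E=3, F=4, G=3) → (A=0, B=2, C=4, D=2, E=3, F=1, G=1)
step 2: fire T3:  (A=0, B=2, C=4, D=2, E=3, F=1, G=1) → (A=0, B=5, C=4, D=1, E=1, F=1, G=1)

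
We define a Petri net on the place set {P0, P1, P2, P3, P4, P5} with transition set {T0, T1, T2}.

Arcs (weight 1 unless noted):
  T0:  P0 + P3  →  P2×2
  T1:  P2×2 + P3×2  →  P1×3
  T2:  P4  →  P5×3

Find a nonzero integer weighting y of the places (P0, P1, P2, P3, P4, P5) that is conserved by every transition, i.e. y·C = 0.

Incidence matrix C (rows=places, cols=transitions):
       T0   T1   T2
   P0  -1    0    0
   P1   0    3    0
   P2   2   -2    0
   P3  -1   -2    0
   P4   0    0   -1
   P5   0    0    3

Candidate y = [6, 2, 3, 0, 0, 0]; check y·C column-wise:
  col T0: 6·-1 + 2·0 + 3·2 + 0·-1 = 0
  col T1: 6·0 + 2·3 + 3·-2 + 0·-2 = 0
  col T2: 6·0 + 2·0 + 3·0 + 0·-1 + 0·3 = 0

y = (P0:6, P1:2, P2:3, P3:0, P4:0, P5:0)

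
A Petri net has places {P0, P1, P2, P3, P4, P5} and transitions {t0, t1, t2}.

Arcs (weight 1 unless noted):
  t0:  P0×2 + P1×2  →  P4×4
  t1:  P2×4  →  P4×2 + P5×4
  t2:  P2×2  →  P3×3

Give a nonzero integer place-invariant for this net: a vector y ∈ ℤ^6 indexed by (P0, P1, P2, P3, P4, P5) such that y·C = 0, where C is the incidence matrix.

y = (P0:1, P1:-1, P2:0, P3:0, P4:0, P5:0)

Incidence matrix C (rows=places, cols=transitions):
       t0   t1   t2
   P0  -2    0    0
   P1  -2    0    0
   P2   0   -4   -2
   P3   0    0    3
   P4   4    2    0
   P5   0    4    0

Candidate y = [1, -1, 0, 0, 0, 0]; check y·C column-wise:
  col t0: 1·-2 + -1·-2 + 0·4 = 0
  col t1: 1·0 + -1·0 + 0·-4 + 0·2 + 0·4 = 0
  col t2: 1·0 + -1·0 + 0·-2 + 0·3 = 0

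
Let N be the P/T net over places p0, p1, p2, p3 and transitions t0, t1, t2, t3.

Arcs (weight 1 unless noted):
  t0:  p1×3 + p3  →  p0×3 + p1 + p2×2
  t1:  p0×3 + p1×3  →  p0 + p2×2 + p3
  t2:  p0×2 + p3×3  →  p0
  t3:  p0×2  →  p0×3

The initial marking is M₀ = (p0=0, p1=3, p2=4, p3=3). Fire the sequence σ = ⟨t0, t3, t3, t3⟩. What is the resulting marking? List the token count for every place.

(p0=6, p1=1, p2=6, p3=2)

step 1: fire t0:  (p0=0, p1=3, p2=4, p3=3) → (p0=3, p1=1, p2=6, p3=2)
step 2: fire t3:  (p0=3, p1=1, p2=6, p3=2) → (p0=4, p1=1, p2=6, p3=2)
step 3: fire t3:  (p0=4, p1=1, p2=6, p3=2) → (p0=5, p1=1, p2=6, p3=2)
step 4: fire t3:  (p0=5, p1=1, p2=6, p3=2) → (p0=6, p1=1, p2=6, p3=2)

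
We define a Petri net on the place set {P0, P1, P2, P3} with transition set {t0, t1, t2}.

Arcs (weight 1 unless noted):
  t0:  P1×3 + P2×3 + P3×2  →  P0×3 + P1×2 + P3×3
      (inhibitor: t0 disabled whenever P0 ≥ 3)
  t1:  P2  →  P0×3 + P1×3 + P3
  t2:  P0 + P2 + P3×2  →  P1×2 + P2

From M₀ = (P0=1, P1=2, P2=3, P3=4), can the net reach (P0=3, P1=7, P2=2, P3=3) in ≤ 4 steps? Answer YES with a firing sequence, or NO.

YES — reachable via ⟨t1, t2⟩ (2 firings)

step 1: fire t1:  (P0=1, P1=2, P2=3, P3=4) → (P0=4, P1=5, P2=2, P3=5)
step 2: fire t2:  (P0=4, P1=5, P2=2, P3=5) → (P0=3, P1=7, P2=2, P3=3)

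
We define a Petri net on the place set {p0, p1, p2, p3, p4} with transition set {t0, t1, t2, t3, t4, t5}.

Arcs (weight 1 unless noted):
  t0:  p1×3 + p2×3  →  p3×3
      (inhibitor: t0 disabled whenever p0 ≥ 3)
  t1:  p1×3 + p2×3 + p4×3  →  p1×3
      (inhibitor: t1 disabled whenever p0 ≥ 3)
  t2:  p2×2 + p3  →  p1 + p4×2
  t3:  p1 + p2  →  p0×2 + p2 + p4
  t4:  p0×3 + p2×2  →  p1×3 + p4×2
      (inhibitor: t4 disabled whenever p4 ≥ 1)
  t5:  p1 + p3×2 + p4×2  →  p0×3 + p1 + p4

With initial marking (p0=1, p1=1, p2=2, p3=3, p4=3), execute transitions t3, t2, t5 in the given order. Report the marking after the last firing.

step 1: fire t3:  (p0=1, p1=1, p2=2, p3=3, p4=3) → (p0=3, p1=0, p2=2, p3=3, p4=4)
step 2: fire t2:  (p0=3, p1=0, p2=2, p3=3, p4=4) → (p0=3, p1=1, p2=0, p3=2, p4=6)
step 3: fire t5:  (p0=3, p1=1, p2=0, p3=2, p4=6) → (p0=6, p1=1, p2=0, p3=0, p4=5)

(p0=6, p1=1, p2=0, p3=0, p4=5)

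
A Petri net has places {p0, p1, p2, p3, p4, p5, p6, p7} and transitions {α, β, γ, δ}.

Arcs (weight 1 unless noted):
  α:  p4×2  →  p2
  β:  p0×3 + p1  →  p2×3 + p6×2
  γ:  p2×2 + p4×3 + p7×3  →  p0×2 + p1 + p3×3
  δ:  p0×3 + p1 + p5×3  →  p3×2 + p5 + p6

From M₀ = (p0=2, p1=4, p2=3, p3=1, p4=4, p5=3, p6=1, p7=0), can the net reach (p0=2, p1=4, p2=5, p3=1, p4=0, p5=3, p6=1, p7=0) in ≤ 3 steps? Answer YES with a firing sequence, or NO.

step 1: fire α:  (p0=2, p1=4, p2=3, p3=1, p4=4, p5=3, p6=1, p7=0) → (p0=2, p1=4, p2=4, p3=1, p4=2, p5=3, p6=1, p7=0)
step 2: fire α:  (p0=2, p1=4, p2=4, p3=1, p4=2, p5=3, p6=1, p7=0) → (p0=2, p1=4, p2=5, p3=1, p4=0, p5=3, p6=1, p7=0)

YES — reachable via ⟨α, α⟩ (2 firings)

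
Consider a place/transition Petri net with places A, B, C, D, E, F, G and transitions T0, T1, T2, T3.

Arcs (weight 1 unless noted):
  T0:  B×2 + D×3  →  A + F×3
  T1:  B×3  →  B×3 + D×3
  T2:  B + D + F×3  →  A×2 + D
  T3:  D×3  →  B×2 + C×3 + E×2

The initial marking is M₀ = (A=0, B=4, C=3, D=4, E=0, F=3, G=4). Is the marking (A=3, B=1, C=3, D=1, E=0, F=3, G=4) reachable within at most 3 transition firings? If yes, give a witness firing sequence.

step 1: fire T0:  (A=0, B=4, C=3, D=4, E=0, F=3, G=4) → (A=1, B=2, C=3, D=1, E=0, F=6, G=4)
step 2: fire T2:  (A=1, B=2, C=3, D=1, E=0, F=6, G=4) → (A=3, B=1, C=3, D=1, E=0, F=3, G=4)

YES — reachable via ⟨T0, T2⟩ (2 firings)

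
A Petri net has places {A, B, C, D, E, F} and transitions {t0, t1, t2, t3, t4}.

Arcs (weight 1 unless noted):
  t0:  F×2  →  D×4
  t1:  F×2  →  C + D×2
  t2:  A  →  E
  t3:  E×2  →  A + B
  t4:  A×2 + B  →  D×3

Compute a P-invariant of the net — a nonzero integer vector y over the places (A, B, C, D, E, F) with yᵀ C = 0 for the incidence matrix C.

y = (A:1, B:1, C:2, D:1, E:1, F:2)

Incidence matrix C (rows=places, cols=transitions):
       t0   t1   t2   t3   t4
    A   0    0   -1    1   -2
    B   0    0    0    1   -1
    C   0    1    0    0    0
    D   4    2    0    0    3
    E   0    0    1   -2    0
    F  -2   -2    0    0    0

Candidate y = [1, 1, 2, 1, 1, 2]; check y·C column-wise:
  col t0: 1·0 + 1·0 + 2·0 + 1·4 + 1·0 + 2·-2 = 0
  col t1: 1·0 + 1·0 + 2·1 + 1·2 + 1·0 + 2·-2 = 0
  col t2: 1·-1 + 1·0 + 2·0 + 1·0 + 1·1 + 2·0 = 0
  col t3: 1·1 + 1·1 + 2·0 + 1·0 + 1·-2 + 2·0 = 0
  col t4: 1·-2 + 1·-1 + 2·0 + 1·3 + 1·0 + 2·0 = 0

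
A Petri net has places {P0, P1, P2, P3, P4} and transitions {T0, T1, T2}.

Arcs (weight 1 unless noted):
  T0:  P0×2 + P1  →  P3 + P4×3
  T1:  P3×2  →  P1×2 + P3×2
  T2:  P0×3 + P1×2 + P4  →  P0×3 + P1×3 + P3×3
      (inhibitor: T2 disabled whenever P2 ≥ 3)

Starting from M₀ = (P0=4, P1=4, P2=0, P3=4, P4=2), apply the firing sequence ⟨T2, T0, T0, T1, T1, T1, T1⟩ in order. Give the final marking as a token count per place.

(P0=0, P1=11, P2=0, P3=9, P4=7)

step 1: fire T2:  (P0=4, P1=4, P2=0, P3=4, P4=2) → (P0=4, P1=5, P2=0, P3=7, P4=1)
step 2: fire T0:  (P0=4, P1=5, P2=0, P3=7, P4=1) → (P0=2, P1=4, P2=0, P3=8, P4=4)
step 3: fire T0:  (P0=2, P1=4, P2=0, P3=8, P4=4) → (P0=0, P1=3, P2=0, P3=9, P4=7)
step 4: fire T1:  (P0=0, P1=3, P2=0, P3=9, P4=7) → (P0=0, P1=5, P2=0, P3=9, P4=7)
step 5: fire T1:  (P0=0, P1=5, P2=0, P3=9, P4=7) → (P0=0, P1=7, P2=0, P3=9, P4=7)
step 6: fire T1:  (P0=0, P1=7, P2=0, P3=9, P4=7) → (P0=0, P1=9, P2=0, P3=9, P4=7)
step 7: fire T1:  (P0=0, P1=9, P2=0, P3=9, P4=7) → (P0=0, P1=11, P2=0, P3=9, P4=7)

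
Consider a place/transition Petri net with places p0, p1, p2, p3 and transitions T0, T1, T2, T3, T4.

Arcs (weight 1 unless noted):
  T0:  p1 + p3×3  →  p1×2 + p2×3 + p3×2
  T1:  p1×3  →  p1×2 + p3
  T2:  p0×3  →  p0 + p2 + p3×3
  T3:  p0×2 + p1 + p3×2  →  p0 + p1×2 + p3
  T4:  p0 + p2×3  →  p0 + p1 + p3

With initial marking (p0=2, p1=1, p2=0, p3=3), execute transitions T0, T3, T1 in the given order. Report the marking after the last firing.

(p0=1, p1=2, p2=3, p3=2)

step 1: fire T0:  (p0=2, p1=1, p2=0, p3=3) → (p0=2, p1=2, p2=3, p3=2)
step 2: fire T3:  (p0=2, p1=2, p2=3, p3=2) → (p0=1, p1=3, p2=3, p3=1)
step 3: fire T1:  (p0=1, p1=3, p2=3, p3=1) → (p0=1, p1=2, p2=3, p3=2)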